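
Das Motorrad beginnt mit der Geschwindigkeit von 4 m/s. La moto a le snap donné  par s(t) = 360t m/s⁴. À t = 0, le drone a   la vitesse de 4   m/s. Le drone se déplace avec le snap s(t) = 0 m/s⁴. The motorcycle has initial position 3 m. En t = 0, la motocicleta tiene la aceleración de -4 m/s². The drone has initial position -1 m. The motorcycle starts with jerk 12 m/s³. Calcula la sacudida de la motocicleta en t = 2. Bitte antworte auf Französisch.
Nous devons trouver la primitive de notre équation du snap s(t) = 360·t 1 fois. L'intégrale du snap est le jerk. En utilisant j(0) = 12, nous obtenons j(t) = 180·t^2 + 12. En utilisant j(t) = 180·t^2 + 12 et en substituant t = 2, nous trouvons j = 732.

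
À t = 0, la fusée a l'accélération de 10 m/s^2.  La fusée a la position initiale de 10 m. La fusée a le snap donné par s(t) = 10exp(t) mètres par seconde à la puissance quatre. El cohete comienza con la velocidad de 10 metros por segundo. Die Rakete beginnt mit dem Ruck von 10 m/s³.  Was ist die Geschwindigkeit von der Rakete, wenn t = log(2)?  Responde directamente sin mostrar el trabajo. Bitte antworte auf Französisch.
La vitesse à t = log(2) est v = 20.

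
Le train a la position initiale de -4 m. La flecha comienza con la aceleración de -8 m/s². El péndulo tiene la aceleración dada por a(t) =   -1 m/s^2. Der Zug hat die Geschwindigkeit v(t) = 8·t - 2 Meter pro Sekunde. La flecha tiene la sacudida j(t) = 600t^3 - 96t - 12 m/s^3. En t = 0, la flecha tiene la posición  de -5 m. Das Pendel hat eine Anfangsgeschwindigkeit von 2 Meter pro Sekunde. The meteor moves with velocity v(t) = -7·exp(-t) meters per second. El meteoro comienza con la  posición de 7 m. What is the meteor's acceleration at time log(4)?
To solve this, we need to take 1 derivative of our velocity equation v(t) = -7·exp(-t). The derivative of velocity gives acceleration: a(t) = 7·exp(-t). From the given acceleration equation a(t) = 7·exp(-t), we substitute t = log(4) to get a = 7/4.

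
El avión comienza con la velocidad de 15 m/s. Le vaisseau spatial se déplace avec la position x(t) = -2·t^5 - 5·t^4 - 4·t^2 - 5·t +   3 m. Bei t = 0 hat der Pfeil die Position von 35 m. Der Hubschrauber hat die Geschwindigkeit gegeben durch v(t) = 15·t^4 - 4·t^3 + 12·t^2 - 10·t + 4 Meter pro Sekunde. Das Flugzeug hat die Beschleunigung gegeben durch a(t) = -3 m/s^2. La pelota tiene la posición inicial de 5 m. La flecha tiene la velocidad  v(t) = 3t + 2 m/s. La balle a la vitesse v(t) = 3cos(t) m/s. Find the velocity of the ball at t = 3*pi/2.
Using v(t) = 3·cos(t) and substituting t = 3*pi/2, we find v = 0.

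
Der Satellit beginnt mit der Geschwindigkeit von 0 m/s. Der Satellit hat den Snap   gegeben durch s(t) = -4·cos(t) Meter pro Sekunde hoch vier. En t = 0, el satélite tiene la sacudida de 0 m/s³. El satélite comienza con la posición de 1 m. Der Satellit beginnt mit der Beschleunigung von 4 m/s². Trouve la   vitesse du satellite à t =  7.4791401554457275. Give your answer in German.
Um dies zu lösen, müssen wir 3 Stammfunktionen unserer Gleichung für den Snap s(t) = -4·cos(t) finden. Die Stammfunktion von dem Snap, mit j(0) = 0, ergibt den Ruck: j(t) = -4·sin(t). Das Integral von dem Ruck ist die Beschleunigung. Mit a(0) = 4 erhalten wir a(t) = 4·cos(t). Das Integral von der Beschleunigung, mit v(0) = 0, ergibt die Geschwindigkeit: v(t) = 4·sin(t). Mit v(t) = 4·sin(t) und Einsetzen von t = 7.4791401554457275, finden wir v = 3.72226268912348.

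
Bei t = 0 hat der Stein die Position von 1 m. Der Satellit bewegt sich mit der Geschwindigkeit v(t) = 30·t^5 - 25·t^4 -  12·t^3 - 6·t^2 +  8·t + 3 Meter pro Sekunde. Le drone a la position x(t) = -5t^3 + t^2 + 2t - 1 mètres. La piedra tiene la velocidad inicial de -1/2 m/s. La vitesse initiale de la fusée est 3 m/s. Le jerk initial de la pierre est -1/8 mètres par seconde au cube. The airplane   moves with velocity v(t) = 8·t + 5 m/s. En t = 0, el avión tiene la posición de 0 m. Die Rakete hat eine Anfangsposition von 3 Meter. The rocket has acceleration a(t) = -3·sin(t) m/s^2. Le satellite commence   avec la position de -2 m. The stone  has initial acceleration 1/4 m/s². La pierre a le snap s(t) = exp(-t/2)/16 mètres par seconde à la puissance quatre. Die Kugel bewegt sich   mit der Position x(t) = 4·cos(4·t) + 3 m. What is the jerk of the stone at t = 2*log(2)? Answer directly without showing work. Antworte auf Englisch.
The jerk at t = 2*log(2) is j = -1/16.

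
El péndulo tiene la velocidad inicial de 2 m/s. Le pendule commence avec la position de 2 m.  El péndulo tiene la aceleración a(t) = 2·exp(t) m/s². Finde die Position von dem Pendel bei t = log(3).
Ausgehend von der Beschleunigung a(t) = 2·exp(t), nehmen wir 2 Stammfunktionen. Mit ∫a(t)dt und Anwendung von v(0) = 2, finden wir v(t) = 2·exp(t). Mit ∫v(t)dt und Anwendung von x(0) = 2, finden wir x(t) = 2·exp(t). Mit x(t) = 2·exp(t) und Einsetzen von t = log(3), finden wir x = 6.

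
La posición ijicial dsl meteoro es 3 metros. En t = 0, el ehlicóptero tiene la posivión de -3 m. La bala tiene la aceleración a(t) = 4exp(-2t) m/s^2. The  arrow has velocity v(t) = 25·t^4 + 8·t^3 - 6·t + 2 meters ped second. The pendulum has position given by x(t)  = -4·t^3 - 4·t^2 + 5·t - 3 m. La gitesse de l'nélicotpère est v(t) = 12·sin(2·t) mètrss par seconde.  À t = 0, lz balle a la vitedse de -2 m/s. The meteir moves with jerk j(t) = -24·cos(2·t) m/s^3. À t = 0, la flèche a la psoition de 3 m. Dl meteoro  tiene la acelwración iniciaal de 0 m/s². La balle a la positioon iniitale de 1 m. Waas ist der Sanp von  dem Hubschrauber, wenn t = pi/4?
Um dies zu lösen, müssen wir 3 Ableitungen unserer Gleichung für die Geschwindigkeit v(t) = 12·sin(2·t) nehmen. Mit d/dt von v(t) finden wir a(t) = 24·cos(2·t). Mit d/dt von a(t) finden wir j(t) = -48·sin(2·t). Mit d/dt von j(t) finden wir s(t) = -96·cos(2·t). Mit s(t) = -96·cos(2·t) und Einsetzen von t = pi/4, finden wir s = 0.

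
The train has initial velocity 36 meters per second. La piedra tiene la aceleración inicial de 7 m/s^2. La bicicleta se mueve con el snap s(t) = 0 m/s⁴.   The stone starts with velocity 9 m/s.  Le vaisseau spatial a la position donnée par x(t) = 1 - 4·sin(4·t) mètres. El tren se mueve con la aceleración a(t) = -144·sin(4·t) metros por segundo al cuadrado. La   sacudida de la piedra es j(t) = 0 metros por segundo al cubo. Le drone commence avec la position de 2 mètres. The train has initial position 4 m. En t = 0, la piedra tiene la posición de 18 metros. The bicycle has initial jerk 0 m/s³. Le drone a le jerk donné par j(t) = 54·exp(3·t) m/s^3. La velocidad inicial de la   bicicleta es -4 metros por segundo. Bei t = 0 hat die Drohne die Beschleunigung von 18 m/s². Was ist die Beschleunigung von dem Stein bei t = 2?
Um dies zu lösen, müssen wir 1 Stammfunktion unserer Gleichung für den Ruck j(t) = 0 finden. Die Stammfunktion von dem Ruck, mit a(0) = 7, ergibt die Beschleunigung: a(t) = 7. Mit a(t) = 7 und Einsetzen von t = 2, finden wir a = 7.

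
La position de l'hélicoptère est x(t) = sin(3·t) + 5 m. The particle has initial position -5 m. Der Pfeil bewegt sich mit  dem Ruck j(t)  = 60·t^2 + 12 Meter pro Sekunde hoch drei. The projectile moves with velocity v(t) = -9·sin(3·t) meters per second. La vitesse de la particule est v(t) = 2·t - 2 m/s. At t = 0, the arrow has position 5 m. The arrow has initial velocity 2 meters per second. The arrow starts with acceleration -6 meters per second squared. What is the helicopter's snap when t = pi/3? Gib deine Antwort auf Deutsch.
Wir müssen unsere Gleichung für die Position x(t) = sin(3·t) + 5 4-mal ableiten. Durch Ableiten von der Position erhalten wir die Geschwindigkeit: v(t) = 3·cos(3·t). Durch Ableiten von der Geschwindigkeit erhalten wir die Beschleunigung: a(t) = -9·sin(3·t). Durch Ableiten von der Beschleunigung erhalten wir den Ruck: j(t) = -27·cos(3·t). Die Ableitung von dem Ruck ergibt den Snap: s(t) = 81·sin(3·t). Wir haben den Snap s(t) = 81·sin(3·t). Durch Einsetzen von t = pi/3: s(pi/3) = 0.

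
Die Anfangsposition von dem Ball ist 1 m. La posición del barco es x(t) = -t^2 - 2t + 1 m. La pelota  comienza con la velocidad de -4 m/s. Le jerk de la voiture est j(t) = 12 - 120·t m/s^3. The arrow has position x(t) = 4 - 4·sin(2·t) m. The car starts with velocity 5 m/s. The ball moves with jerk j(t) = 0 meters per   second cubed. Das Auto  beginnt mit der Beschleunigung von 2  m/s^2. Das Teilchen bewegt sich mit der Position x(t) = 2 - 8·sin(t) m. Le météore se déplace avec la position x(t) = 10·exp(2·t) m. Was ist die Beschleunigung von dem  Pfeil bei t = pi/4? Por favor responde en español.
Para resolver esto, necesitamos tomar 2 derivadas de nuestra ecuación de la posición x(t) = 4 - 4·sin(2·t). La derivada de la posición da la velocidad: v(t) = -8·cos(2·t). Derivando la velocidad, obtenemos la aceleración: a(t) = 16·sin(2·t). Usando a(t) = 16·sin(2·t) y sustituyendo t = pi/4, encontramos a = 16.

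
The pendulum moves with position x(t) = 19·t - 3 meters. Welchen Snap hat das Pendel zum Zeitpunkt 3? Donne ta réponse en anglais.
Starting from position x(t) = 19·t - 3, we take 4 derivatives. Taking d/dt of x(t), we find v(t) = 19. The derivative of velocity gives acceleration: a(t) = 0. The derivative of acceleration gives jerk: j(t) = 0. Taking d/dt of j(t), we find s(t) = 0. From the given snap equation s(t) = 0, we substitute t = 3 to get s = 0.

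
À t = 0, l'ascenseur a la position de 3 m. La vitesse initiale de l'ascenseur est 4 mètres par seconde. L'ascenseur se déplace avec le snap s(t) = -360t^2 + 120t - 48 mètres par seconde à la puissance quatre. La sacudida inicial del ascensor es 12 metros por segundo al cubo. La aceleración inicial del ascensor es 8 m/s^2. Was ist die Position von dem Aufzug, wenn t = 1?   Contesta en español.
Necesitamos integrar nuestra ecuación del snap s(t) = -360·t^2 + 120·t - 48 4 veces. Tomando ∫s(t)dt y aplicando j(0) = 12, encontramos j(t) = -120·t^3 + 60·t^2 - 48·t + 12. La integral de la sacudida, con a(0) = 8, da la aceleración: a(t) = -30·t^4 + 20·t^3 - 24·t^2 + 12·t + 8. La integral de la aceleración es la velocidad. Usando v(0) = 4, obtenemos v(t) = -6·t^5 + 5·t^4 - 8·t^3 + 6·t^2 + 8·t + 4. Tomando ∫v(t)dt y aplicando x(0) = 3, encontramos x(t) = -t^6 + t^5 - 2·t^4 + 2·t^3 + 4·t^2 + 4·t + 3. De la ecuación de la posición x(t) = -t^6 + t^5 - 2·t^4 + 2·t^3 + 4·t^2 + 4·t + 3, sustituimos t = 1 para obtener x = 11.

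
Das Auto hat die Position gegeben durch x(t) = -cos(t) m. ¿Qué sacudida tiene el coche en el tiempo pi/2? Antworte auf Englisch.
We must differentiate our position equation x(t) = -cos(t) 3 times. The derivative of position gives velocity: v(t) = sin(t). Differentiating velocity, we get acceleration: a(t) = cos(t). Differentiating acceleration, we get jerk: j(t) = -sin(t). We have jerk j(t) = -sin(t). Substituting t = pi/2: j(pi/2) = -1.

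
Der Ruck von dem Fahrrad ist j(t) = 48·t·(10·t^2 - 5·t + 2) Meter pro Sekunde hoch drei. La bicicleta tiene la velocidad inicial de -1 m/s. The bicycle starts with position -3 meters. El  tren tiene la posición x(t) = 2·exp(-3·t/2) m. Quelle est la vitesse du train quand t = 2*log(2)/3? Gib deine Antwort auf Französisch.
Nous devons dériver notre équation de la position x(t) = 2·exp(-3·t/2) 1 fois. En dérivant la position, nous obtenons la vitesse: v(t) = -3·exp(-3·t/2). Nous avons la vitesse v(t) = -3·exp(-3·t/2). En substituant t = 2*log(2)/3: v(2*log(2)/3) = -3/2.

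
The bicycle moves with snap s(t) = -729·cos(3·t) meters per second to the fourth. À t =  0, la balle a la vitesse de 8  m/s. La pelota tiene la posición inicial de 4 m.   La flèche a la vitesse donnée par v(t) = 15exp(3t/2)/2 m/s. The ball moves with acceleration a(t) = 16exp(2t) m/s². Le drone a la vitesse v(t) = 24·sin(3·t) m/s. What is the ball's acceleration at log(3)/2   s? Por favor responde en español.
De la ecuación de la aceleración a(t) = 16·exp(2·t), sustituimos t = log(3)/2 para obtener a = 48.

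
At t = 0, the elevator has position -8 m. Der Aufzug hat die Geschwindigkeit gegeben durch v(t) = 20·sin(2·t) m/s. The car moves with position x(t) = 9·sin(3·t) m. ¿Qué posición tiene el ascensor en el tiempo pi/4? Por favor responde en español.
Partiendo de la velocidad v(t) = 20·sin(2·t), tomamos 1 integral. Tomando ∫v(t)dt y aplicando x(0) = -8, encontramos x(t) = 2 - 10·cos(2·t). Tenemos la posición x(t) = 2 - 10·cos(2·t). Sustituyendo t = pi/4: x(pi/4) = 2.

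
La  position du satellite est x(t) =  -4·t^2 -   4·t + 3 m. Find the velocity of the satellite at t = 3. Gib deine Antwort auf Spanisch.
Partiendo de la posición x(t) = -4·t^2 - 4·t + 3, tomamos 1 derivada. La derivada de la posición da la velocidad: v(t) = -8·t - 4. Usando v(t) = -8·t - 4 y sustituyendo t = 3, encontramos v = -28.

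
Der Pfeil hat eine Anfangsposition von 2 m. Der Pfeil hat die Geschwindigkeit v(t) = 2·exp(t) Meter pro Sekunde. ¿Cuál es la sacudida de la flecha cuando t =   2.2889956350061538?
Partiendo de la velocidad v(t) = 2·exp(t), tomamos 2 derivadas. Derivando la velocidad, obtenemos la aceleración: a(t) = 2·exp(t). Tomando d/dt de a(t), encontramos j(t) = 2·exp(t). De la ecuación de la sacudida j(t) = 2·exp(t), sustituimos t = 2.2889956350061538 para obtener j = 19.7300492368994.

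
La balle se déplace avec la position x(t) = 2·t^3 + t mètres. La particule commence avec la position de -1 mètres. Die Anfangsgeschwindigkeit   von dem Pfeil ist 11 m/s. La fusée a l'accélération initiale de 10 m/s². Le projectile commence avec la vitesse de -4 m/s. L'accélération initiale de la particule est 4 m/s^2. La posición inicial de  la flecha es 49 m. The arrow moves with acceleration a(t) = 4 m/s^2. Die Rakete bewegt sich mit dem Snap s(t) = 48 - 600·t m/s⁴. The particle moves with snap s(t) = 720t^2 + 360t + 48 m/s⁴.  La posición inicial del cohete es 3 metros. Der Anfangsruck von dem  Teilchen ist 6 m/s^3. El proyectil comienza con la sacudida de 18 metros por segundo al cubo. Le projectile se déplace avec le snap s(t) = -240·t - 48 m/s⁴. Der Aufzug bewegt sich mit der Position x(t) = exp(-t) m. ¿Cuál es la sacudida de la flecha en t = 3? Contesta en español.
Partiendo de la aceleración a(t) = 4, tomamos 1 derivada. La derivada de la aceleración da la sacudida: j(t) = 0. De la ecuación de la sacudida j(t) = 0, sustituimos t = 3 para obtener j = 0.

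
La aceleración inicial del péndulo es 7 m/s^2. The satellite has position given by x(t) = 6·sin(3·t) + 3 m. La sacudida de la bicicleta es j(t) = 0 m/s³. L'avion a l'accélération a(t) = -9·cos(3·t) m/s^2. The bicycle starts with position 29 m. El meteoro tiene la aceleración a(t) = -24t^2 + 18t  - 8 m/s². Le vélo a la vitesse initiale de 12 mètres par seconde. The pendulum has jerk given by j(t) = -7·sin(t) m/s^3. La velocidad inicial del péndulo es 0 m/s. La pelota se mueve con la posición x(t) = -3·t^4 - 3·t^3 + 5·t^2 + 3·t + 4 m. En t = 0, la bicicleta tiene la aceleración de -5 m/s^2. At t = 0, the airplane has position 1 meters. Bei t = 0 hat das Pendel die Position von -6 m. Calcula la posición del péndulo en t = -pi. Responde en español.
Para resolver esto, necesitamos tomar 3 antiderivadas de nuestra ecuación de la sacudida j(t) = -7·sin(t). La antiderivada de la sacudida, con a(0) = 7, da la aceleración: a(t) = 7·cos(t). Integrando la aceleración y usando la condición inicial v(0) = 0, obtenemos v(t) = 7·sin(t). Tomando ∫v(t)dt y aplicando x(0) = -6, encontramos x(t) = 1 - 7·cos(t). De la ecuación de la posición x(t) = 1 - 7·cos(t), sustituimos t = -pi para obtener x = 8.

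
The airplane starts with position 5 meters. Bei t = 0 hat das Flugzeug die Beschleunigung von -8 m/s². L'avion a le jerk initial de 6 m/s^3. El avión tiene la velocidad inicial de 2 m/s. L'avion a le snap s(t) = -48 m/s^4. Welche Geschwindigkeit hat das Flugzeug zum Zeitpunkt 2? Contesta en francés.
Pour résoudre ceci, nous devons prendre 3 primitives de notre équation du snap s(t) = -48. L'intégrale du snap, avec j(0) = 6, donne le jerk: j(t) = 6 - 48·t. L'intégrale du jerk, avec a(0) = -8, donne l'accélération: a(t) = -24·t^2 + 6·t - 8. La primitive de l'accélération, avec v(0) = 2, donne la vitesse: v(t) = -8·t^3 + 3·t^2 - 8·t + 2. Nous avons la vitesse v(t) = -8·t^3 + 3·t^2 - 8·t + 2. En substituant t = 2: v(2) = -66.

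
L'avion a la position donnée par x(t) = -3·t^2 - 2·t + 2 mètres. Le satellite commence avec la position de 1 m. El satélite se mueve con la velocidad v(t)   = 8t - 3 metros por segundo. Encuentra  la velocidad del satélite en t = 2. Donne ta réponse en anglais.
From the given velocity equation v(t) = 8·t - 3, we substitute t = 2 to get v = 13.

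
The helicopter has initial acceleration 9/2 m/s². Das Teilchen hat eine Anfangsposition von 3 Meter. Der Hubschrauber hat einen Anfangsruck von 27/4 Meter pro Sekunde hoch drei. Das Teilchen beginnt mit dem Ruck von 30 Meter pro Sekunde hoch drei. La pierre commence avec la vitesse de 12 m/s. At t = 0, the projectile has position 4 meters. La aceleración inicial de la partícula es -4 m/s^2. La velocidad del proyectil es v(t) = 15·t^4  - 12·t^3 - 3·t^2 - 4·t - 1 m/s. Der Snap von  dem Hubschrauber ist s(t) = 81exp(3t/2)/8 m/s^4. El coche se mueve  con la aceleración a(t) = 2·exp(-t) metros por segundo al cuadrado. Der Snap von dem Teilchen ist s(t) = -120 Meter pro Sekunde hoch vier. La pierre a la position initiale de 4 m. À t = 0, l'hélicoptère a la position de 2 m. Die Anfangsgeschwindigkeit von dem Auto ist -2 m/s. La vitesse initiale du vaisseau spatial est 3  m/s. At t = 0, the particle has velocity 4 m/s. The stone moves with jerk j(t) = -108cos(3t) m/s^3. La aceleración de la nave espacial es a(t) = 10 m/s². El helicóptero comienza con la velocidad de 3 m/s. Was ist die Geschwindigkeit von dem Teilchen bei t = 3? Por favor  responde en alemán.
Um dies zu lösen, müssen wir 3 Stammfunktionen unserer Gleichung für den Snap s(t) = -120 finden. Mit ∫s(t)dt und Anwendung von j(0) = 30, finden wir j(t) = 30 - 120·t. Mit ∫j(t)dt und Anwendung von a(0) = -4, finden wir a(t) = -60·t^2 + 30·t - 4. Durch Integration von der Beschleunigung und Verwendung der Anfangsbedingung v(0) = 4, erhalten wir v(t) = -20·t^3 + 15·t^2 - 4·t + 4. Mit v(t) = -20·t^3 + 15·t^2 - 4·t + 4 und Einsetzen von t = 3, finden wir v = -413.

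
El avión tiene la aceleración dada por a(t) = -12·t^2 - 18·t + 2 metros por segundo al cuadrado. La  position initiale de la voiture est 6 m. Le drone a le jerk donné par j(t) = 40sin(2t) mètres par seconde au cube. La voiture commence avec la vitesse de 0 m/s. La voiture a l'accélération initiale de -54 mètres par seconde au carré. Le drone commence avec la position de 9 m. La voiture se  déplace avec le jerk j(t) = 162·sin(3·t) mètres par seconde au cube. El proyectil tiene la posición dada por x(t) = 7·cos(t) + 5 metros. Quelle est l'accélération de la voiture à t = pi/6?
Pour résoudre ceci, nous devons prendre 1 intégrale de notre équation du jerk j(t) = 162·sin(3·t). En intégrant le jerk et en utilisant la condition initiale a(0) = -54, nous obtenons a(t) = -54·cos(3·t). Nous avons l'accélération a(t) = -54·cos(3·t). En substituant t = pi/6: a(pi/6) = 0.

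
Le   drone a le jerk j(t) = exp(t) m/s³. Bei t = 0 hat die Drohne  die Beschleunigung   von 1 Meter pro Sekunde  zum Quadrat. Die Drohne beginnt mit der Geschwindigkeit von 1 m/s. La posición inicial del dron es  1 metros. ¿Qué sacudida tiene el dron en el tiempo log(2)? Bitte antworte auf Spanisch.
Tenemos la sacudida j(t) = exp(t). Sustituyendo t = log(2): j(log(2)) = 2.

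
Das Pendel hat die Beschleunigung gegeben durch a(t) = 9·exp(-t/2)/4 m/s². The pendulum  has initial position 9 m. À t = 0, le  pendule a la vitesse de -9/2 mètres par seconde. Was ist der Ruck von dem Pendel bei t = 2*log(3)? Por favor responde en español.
Para resolver esto, necesitamos tomar 1 derivada de nuestra ecuación de la aceleración a(t) = 9·exp(-t/2)/4. Tomando d/dt de a(t), encontramos j(t) = -9·exp(-t/2)/8. De la ecuación de la sacudida j(t) = -9·exp(-t/2)/8, sustituimos t = 2*log(3) para obtener j = -3/8.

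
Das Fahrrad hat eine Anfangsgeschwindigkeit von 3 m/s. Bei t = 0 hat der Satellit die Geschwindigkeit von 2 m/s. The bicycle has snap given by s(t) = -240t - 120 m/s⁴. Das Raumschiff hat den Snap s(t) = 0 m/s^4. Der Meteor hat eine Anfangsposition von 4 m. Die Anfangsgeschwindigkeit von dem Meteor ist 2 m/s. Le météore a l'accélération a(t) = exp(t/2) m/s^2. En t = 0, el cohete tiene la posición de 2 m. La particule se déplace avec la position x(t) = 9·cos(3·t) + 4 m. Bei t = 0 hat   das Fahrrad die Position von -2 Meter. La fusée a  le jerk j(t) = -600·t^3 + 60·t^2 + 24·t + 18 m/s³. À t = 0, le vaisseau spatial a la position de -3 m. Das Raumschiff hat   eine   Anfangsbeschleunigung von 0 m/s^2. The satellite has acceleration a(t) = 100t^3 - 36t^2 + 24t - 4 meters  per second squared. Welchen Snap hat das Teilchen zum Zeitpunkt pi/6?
Ausgehend von der Position x(t) = 9·cos(3·t) + 4, nehmen wir 4 Ableitungen. Die Ableitung von der Position ergibt die Geschwindigkeit: v(t) = -27·sin(3·t). Mit d/dt von v(t) finden wir a(t) = -81·cos(3·t). Die Ableitung von der Beschleunigung ergibt den Ruck: j(t) = 243·sin(3·t). Durch Ableiten von dem Ruck erhalten wir den Snap: s(t) = 729·cos(3·t). Mit s(t) = 729·cos(3·t) und Einsetzen von t = pi/6, finden wir s = 0.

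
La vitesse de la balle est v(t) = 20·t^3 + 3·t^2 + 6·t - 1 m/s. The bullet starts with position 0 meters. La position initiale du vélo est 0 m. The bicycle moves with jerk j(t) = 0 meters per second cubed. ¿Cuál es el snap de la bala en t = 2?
Para resolver esto, necesitamos tomar 3 derivadas de nuestra ecuación de la velocidad v(t) = 20·t^3 + 3·t^2 + 6·t - 1. Derivando la velocidad, obtenemos la aceleración: a(t) = 60·t^2 + 6·t + 6. Tomando d/dt de a(t), encontramos j(t) = 120·t + 6. Tomando d/dt de j(t), encontramos s(t) = 120. Tenemos el snap s(t) = 120. Sustituyendo t = 2: s(2) = 120.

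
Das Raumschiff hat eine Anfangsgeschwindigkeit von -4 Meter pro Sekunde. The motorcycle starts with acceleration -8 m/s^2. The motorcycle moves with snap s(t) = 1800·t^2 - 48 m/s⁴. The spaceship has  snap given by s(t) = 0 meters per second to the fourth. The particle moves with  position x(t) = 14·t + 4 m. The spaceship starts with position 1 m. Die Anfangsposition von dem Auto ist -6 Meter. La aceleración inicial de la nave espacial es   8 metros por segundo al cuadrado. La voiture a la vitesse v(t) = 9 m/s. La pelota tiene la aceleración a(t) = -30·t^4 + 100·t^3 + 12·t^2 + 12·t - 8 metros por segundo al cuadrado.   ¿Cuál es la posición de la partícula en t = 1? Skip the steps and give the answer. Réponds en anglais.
The answer is 18.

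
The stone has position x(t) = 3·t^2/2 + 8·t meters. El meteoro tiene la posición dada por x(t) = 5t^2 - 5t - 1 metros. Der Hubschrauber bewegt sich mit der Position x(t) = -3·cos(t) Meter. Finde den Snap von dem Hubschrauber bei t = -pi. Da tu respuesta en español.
Para resolver esto, necesitamos tomar 4 derivadas de nuestra ecuación de la posición x(t) = -3·cos(t). Tomando d/dt de x(t), encontramos v(t) = 3·sin(t). La derivada de la velocidad da la aceleración: a(t) = 3·cos(t). Derivando la aceleración, obtenemos la sacudida: j(t) = -3·sin(t). Derivando la sacudida, obtenemos el snap: s(t) = -3·cos(t). Tenemos el snap s(t) = -3·cos(t). Sustituyendo t = -pi: s(-pi) = 3.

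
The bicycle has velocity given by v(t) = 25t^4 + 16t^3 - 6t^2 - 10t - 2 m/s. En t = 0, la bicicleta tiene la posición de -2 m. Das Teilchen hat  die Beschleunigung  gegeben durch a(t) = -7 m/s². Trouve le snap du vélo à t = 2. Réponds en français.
Pour résoudre ceci, nous devons prendre 3 dérivées de notre équation de la vitesse v(t) = 25·t^4 + 16·t^3 - 6·t^2 - 10·t - 2. La dérivée de la vitesse donne l'accélération: a(t) = 100·t^3 + 48·t^2 - 12·t - 10. En dérivant l'accélération, nous obtenons le jerk: j(t) = 300·t^2 + 96·t - 12. La dérivée du jerk donne le snap: s(t) = 600·t + 96. Nous avons le snap s(t) = 600·t + 96. En substituant t = 2: s(2) = 1296.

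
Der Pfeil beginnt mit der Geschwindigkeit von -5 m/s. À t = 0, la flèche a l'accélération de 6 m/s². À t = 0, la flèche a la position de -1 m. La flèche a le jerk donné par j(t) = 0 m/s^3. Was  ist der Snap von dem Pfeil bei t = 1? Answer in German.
Ausgehend von dem Ruck j(t) = 0, nehmen wir 1 Ableitung. Durch Ableiten von dem Ruck erhalten wir den Snap: s(t) = 0. Wir haben den Snap s(t) = 0. Durch Einsetzen von t = 1: s(1) = 0.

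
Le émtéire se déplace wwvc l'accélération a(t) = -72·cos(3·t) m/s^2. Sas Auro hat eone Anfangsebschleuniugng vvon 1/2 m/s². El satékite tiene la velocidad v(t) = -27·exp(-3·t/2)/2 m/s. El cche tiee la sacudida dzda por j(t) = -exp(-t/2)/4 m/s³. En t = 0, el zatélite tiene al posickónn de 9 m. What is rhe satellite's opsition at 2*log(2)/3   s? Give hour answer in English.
To find the answer, we compute 1 antiderivative of v(t) = -27·exp(-3·t/2)/2. Finding the integral of v(t) and using x(0) = 9: x(t) = 9·exp(-3·t/2). We have position x(t) = 9·exp(-3·t/2). Substituting t = 2*log(2)/3: x(2*log(2)/3) = 9/2.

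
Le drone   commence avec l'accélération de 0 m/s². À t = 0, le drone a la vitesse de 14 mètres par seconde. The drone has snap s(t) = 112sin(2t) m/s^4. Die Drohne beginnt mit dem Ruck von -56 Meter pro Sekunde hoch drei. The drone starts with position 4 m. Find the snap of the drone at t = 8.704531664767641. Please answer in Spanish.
De la ecuación del snap s(t) = 112·sin(2·t), sustituimos t = 8.704531664767641 para obtener s = -111.050517040729.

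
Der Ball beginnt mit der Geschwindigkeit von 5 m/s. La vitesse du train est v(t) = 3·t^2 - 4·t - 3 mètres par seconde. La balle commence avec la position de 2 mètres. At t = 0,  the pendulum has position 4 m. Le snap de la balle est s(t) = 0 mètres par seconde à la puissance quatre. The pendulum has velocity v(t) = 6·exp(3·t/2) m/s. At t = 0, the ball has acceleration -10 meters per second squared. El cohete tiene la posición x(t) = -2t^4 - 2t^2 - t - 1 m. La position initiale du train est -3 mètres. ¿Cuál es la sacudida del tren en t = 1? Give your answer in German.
Um dies zu lösen, müssen wir 2 Ableitungen unserer Gleichung für die Geschwindigkeit v(t) = 3·t^2 - 4·t - 3 nehmen. Durch Ableiten von der Geschwindigkeit erhalten wir die Beschleunigung: a(t) = 6·t - 4. Die Ableitung von der Beschleunigung ergibt den Ruck: j(t) = 6. Aus der Gleichung für den Ruck j(t) = 6, setzen wir t = 1 ein und erhalten j = 6.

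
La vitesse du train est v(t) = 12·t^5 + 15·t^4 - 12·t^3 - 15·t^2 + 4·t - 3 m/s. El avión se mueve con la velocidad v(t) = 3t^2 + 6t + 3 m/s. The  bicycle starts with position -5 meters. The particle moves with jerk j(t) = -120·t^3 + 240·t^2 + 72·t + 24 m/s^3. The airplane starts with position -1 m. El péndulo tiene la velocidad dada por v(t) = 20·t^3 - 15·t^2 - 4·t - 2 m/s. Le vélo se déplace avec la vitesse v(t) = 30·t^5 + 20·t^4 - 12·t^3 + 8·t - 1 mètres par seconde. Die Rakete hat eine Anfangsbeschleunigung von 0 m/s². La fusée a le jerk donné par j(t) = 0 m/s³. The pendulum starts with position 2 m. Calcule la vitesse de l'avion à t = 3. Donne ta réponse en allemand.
Mit v(t) = 3·t^2 + 6·t + 3 und Einsetzen von t = 3, finden wir v = 48.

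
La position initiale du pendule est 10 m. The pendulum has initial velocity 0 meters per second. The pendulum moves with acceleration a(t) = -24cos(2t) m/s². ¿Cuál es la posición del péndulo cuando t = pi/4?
Partiendo de la aceleración a(t) = -24·cos(2·t), tomamos 2 integrales. Integrando la aceleración y usando la condición inicial v(0) = 0, obtenemos v(t) = -12·sin(2·t). La integral de la velocidad, con x(0) = 10, da la posición: x(t) = 6·cos(2·t) + 4. Usando x(t) = 6·cos(2·t) + 4 y sustituyendo t = pi/4, encontramos x = 4.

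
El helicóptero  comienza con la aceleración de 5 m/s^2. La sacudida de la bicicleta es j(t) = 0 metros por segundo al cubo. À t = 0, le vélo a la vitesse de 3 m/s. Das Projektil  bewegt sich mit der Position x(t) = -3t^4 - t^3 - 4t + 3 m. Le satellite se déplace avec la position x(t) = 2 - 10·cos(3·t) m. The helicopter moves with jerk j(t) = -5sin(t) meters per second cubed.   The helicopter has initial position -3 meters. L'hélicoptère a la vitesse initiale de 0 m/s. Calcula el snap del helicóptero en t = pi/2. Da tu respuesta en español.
Partiendo de la sacudida j(t) = -5·sin(t), tomamos 1 derivada. Tomando d/dt de j(t), encontramos s(t) = -5·cos(t). Usando s(t) = -5·cos(t) y sustituyendo t = pi/2, encontramos s = 0.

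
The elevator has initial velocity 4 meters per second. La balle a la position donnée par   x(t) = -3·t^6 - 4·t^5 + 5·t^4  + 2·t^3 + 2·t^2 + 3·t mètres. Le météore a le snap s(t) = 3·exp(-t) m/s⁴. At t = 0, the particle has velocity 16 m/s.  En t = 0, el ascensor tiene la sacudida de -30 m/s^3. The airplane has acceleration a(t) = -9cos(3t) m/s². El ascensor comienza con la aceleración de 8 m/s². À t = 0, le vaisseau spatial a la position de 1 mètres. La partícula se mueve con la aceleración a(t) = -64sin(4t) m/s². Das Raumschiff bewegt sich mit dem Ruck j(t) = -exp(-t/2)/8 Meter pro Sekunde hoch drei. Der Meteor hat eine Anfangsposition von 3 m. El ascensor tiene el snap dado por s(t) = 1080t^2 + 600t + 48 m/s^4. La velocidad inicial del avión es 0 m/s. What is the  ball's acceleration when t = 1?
We must differentiate our position equation x(t) = -3·t^6 - 4·t^5 + 5·t^4 + 2·t^3 + 2·t^2 + 3·t 2 times. Differentiating position, we get velocity: v(t) = -18·t^5 - 20·t^4 + 20·t^3 + 6·t^2 + 4·t + 3. Differentiating velocity, we get acceleration: a(t) = -90·t^4 - 80·t^3 + 60·t^2 + 12·t + 4. Using a(t) = -90·t^4 - 80·t^3 + 60·t^2 + 12·t + 4 and substituting t = 1, we find a = -94.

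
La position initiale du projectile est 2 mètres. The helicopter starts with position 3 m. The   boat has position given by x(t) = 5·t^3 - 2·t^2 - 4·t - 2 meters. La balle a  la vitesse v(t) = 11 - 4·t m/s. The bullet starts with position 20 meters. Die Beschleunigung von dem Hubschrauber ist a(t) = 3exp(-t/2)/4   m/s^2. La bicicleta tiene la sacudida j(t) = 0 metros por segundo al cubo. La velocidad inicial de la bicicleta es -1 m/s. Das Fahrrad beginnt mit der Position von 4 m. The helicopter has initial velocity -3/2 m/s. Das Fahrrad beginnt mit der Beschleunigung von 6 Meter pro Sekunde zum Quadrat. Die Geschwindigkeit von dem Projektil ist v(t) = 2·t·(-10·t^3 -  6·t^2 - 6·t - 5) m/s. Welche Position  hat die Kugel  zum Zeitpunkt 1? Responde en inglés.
Starting from velocity v(t) = 11 - 4·t, we take 1 integral. Finding the integral of v(t) and using x(0) = 20: x(t) = -2·t^2 + 11·t + 20. We have position x(t) = -2·t^2 + 11·t + 20. Substituting t = 1: x(1) = 29.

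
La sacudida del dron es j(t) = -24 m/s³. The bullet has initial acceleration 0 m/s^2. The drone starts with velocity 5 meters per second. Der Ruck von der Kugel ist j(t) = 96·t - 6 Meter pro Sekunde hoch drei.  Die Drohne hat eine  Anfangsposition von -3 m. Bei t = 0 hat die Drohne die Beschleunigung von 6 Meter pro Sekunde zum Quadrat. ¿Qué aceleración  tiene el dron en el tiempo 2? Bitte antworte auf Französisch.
Pour résoudre ceci, nous devons prendre 1 primitive de notre équation du jerk j(t) = -24. En prenant ∫j(t)dt et en appliquant a(0) = 6, nous trouvons a(t) = 6 - 24·t. De l'équation de l'accélération a(t) = 6 - 24·t, nous substituons t = 2 pour obtenir a = -42.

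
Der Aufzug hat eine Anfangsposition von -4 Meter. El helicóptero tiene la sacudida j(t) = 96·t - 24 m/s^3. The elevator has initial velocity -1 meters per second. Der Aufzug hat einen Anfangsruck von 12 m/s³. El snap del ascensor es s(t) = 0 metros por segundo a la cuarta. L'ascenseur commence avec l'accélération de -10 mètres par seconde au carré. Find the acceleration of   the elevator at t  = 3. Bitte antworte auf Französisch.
Nous devons intégrer notre équation du snap s(t) = 0 2 fois. En intégrant le snap et en utilisant la condition initiale j(0) = 12, nous obtenons j(t) = 12. La primitive du jerk, avec a(0) = -10, donne l'accélération: a(t) = 12·t - 10. De l'équation de l'accélération a(t) = 12·t - 10, nous substituons t = 3 pour obtenir a = 26.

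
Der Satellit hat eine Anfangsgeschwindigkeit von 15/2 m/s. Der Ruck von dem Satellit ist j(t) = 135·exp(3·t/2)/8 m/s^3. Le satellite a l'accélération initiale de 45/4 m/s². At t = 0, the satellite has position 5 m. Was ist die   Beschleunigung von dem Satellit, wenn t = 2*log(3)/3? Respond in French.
Pour résoudre ceci, nous devons prendre 1 intégrale de notre équation du jerk j(t) = 135·exp(3·t/2)/8. En prenant ∫j(t)dt et en appliquant a(0) = 45/4, nous trouvons a(t) = 45·exp(3·t/2)/4. De l'équation de l'accélération a(t) = 45·exp(3·t/2)/4, nous substituons t = 2*log(3)/3 pour obtenir a = 135/4.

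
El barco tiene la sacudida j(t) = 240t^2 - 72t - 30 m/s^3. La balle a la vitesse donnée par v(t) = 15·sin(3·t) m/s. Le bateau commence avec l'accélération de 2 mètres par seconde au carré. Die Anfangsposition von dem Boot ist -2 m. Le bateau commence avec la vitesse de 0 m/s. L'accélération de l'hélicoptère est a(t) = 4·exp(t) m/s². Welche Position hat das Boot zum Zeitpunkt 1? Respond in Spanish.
Necesitamos integrar nuestra ecuación de la sacudida j(t) = 240·t^2 - 72·t - 30 3 veces. La antiderivada de la sacudida es la aceleración. Usando a(0) = 2, obtenemos a(t) = 80·t^3 - 36·t^2 - 30·t + 2. Integrando la aceleración y usando la condición inicial v(0) = 0, obtenemos v(t) = t·(20·t^3 - 12·t^2 - 15·t + 2). Tomando ∫v(t)dt y aplicando x(0) = -2, encontramos x(t) = 4·t^5 - 3·t^4 - 5·t^3 + t^2 - 2. Usando x(t) = 4·t^5 - 3·t^4 - 5·t^3 + t^2 - 2 y sustituyendo t = 1, encontramos x = -5.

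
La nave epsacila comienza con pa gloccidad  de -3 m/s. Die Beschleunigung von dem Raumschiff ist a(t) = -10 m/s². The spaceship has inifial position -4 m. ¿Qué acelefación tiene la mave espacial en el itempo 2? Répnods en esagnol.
De la ecuación de la aceleración a(t) = -10, sustituimos t = 2 para obtener a = -10.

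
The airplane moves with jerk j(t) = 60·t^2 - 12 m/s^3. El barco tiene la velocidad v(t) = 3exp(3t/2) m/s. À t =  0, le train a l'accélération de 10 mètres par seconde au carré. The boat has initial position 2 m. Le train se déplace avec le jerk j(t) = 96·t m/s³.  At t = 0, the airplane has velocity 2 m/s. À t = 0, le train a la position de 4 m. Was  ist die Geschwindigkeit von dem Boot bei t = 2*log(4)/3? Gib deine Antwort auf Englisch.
From the given velocity equation v(t) = 3·exp(3·t/2), we substitute t = 2*log(4)/3 to get v = 12.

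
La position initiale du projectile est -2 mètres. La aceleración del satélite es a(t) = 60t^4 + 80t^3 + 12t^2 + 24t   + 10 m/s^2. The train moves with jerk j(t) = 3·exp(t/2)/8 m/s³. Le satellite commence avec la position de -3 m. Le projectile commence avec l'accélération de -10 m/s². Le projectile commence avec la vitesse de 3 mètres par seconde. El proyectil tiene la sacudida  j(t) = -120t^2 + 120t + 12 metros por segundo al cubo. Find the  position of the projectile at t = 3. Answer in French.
Nous devons intégrer notre équation du jerk j(t) = -120·t^2 + 120·t + 12 3 fois. En prenant ∫j(t)dt et en appliquant a(0) = -10, nous trouvons a(t) = -40·t^3 + 60·t^2 + 12·t - 10. En prenant ∫a(t)dt et en appliquant v(0) = 3, nous trouvons v(t) = -10·t^4 + 20·t^3 + 6·t^2 - 10·t + 3. L'intégrale de la vitesse est la position. En utilisant x(0) = -2, nous obtenons x(t) = -2·t^5 + 5·t^4 + 2·t^3 - 5·t^2 + 3·t - 2. En utilisant x(t) = -2·t^5 + 5·t^4 + 2·t^3 - 5·t^2 + 3·t - 2 et en substituant t = 3, nous trouvons x = -65.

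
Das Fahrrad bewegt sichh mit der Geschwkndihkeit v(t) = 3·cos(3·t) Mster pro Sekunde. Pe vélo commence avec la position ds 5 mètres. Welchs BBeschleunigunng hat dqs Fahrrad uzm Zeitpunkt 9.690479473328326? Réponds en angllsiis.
We must differentiate our velocity equation v(t) = 3·cos(3·t) 1 time. Taking d/dt of v(t), we find a(t) = -9·sin(3·t). We have acceleration a(t) = -9·sin(3·t). Substituting t = 9.690479473328326: a(9.690479473328326) = 6.43802218778941.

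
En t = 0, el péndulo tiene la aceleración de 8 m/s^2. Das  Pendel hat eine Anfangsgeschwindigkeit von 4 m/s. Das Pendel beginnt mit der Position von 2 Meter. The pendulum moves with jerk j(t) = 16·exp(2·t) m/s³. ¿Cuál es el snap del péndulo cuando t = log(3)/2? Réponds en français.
Nous devons dériver notre équation du jerk j(t) = 16·exp(2·t) 1 fois. En dérivant le jerk, nous obtenons le snap: s(t) = 32·exp(2·t). En utilisant s(t) = 32·exp(2·t) et en substituant t = log(3)/2, nous trouvons s = 96.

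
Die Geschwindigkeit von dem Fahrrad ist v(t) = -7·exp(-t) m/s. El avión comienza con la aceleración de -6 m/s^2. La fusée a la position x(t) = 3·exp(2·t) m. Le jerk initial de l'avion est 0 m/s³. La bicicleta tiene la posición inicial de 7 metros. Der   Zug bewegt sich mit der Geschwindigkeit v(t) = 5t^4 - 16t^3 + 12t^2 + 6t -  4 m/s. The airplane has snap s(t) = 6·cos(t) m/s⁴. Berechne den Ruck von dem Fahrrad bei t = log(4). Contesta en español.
Para resolver esto, necesitamos tomar 2 derivadas de nuestra ecuación de la velocidad v(t) = -7·exp(-t). Derivando la velocidad, obtenemos la aceleración: a(t) = 7·exp(-t). Derivando la aceleración, obtenemos la sacudida: j(t) = -7·exp(-t). Usando j(t) = -7·exp(-t) y sustituyendo t = log(4), encontramos j = -7/4.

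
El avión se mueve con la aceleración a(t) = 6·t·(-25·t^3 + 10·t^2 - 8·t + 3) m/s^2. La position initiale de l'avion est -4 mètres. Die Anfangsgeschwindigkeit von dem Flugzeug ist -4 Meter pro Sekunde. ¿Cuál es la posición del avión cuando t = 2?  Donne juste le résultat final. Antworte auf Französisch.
La position à t = 2 est x = -276.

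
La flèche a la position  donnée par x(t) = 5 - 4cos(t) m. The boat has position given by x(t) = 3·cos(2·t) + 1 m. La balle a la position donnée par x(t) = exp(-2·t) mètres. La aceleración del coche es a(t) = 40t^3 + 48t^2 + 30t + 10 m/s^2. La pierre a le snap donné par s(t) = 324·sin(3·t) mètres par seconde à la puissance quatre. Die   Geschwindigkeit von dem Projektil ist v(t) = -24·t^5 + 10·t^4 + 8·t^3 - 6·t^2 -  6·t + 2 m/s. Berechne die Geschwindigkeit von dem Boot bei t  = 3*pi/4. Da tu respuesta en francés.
En partant de la position x(t) = 3·cos(2·t) + 1, nous prenons 1 dérivée. En prenant d/dt de x(t), nous trouvons v(t) = -6·sin(2·t). Nous avons la vitesse v(t) = -6·sin(2·t). En substituant t = 3*pi/4: v(3*pi/4) = 6.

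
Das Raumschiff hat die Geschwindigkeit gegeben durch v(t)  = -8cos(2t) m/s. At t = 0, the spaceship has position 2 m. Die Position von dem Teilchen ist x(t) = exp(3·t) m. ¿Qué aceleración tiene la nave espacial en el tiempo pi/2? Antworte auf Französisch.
Pour résoudre ceci, nous devons prendre 1 dérivée de notre équation de la vitesse v(t) = -8·cos(2·t). En dérivant la vitesse, nous obtenons l'accélération: a(t) = 16·sin(2·t). De l'équation de l'accélération a(t) = 16·sin(2·t), nous substituons t = pi/2 pour obtenir a = 0.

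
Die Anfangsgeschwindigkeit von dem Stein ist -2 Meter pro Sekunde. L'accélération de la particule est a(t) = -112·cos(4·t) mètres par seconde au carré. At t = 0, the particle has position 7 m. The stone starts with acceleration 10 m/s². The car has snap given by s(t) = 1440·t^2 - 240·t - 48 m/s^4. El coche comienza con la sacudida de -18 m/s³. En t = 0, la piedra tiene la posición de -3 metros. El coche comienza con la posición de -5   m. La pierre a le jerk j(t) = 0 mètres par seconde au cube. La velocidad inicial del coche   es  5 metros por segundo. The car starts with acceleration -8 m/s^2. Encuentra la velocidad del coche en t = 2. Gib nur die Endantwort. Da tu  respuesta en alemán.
Bei t = 2, v = 497.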